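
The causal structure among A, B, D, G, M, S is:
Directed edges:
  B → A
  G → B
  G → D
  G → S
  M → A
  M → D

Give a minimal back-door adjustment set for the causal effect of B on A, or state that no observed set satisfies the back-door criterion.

B→A: minimal back-door set ∅.

desc(B)\{B}={A}; candidates ⊆ {D,G,M,S}.
∅: B⊥A given ∅ in G with B→· removed — back-door holds.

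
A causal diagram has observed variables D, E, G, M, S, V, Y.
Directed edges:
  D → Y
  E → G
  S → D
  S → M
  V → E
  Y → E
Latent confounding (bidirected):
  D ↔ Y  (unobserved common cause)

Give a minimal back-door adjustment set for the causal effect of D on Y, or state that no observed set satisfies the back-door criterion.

D→Y: no observed back-door set.

desc(D)\{D}={E,G,Y}; candidates ⊆ {M,S,V}.
D↔Y: latent back-door arc(s) into D.
size 0: {}; under {} D still reaches {E,G,M,S,Y} ∋ Y.
size 1: {M}, {S}, {V}; under {M} D still reaches {E,G,S,Y} ∋ Y.
size 2: {M,S}, {M,V}, {S,V}; under {M,S} D still reaches {E,G,Y} ∋ Y.
D↔Y cannot be blocked by any observed set — no back-door set.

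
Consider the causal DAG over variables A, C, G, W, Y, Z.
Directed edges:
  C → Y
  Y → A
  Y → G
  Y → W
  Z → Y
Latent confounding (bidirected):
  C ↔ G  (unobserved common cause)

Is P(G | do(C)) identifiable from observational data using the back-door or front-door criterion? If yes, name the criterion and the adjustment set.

desc(C)\{C}={A,G,W,Y}; candidates ⊆ {Z}.
C↔G: latent back-door arc(s) into C.
size 0: {}; under {} C still reaches {G} ∋ G.
size 1: {Z}; under {Z} C still reaches {G} ∋ G.
C↔G cannot be blocked by any observed set — no back-door set.
{Y}: (i) intercepts every directed C→G path; (ii) no back-door C→{Y}; (iii) {C} blocks every back-door {Y}→G. Front-door holds.
P(G|do(C)) = Σ_{Y} P(Y|C) Σ_{C'} P(G|Y,C')P(C').

P(G|do(C)): frontdoor, adjust for {Y}.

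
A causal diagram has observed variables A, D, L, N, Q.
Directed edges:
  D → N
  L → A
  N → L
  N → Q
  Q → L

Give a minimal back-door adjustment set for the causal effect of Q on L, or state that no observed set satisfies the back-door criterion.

desc(Q)\{Q}={A,L}; candidates ⊆ {D,N}.
size 0: {}; under {} Q still reaches {A,D,L,N} ∋ L.
{N}: Q⊥L given {N} in G with Q→· removed — back-door holds.

Q→L: minimal back-door set {N}.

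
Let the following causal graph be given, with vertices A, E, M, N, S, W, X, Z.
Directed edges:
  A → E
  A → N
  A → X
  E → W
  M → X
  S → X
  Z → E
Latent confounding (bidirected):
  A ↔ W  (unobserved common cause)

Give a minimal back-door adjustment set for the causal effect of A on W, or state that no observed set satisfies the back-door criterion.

desc(A)\{A}={E,N,W,X}; candidates ⊆ {M,S,Z}.
A↔W: latent back-door arc(s) into A.
size 0: {}; under {} A still reaches {W} ∋ W.
size 1: {M}, {S}, {Z}; under {M} A still reaches {W} ∋ W.
size 2: {M,S}, {M,Z}, {S,Z}; under {M,S} A still reaches {W} ∋ W.
A↔W cannot be blocked by any observed set — no back-door set.

A→W: no observed back-door set.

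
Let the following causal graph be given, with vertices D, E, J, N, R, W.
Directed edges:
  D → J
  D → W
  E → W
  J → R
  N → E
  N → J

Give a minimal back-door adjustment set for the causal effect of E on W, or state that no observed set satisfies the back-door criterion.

E→W: minimal back-door set ∅.

desc(E)\{E}={W}; candidates ⊆ {D,J,N,R}.
∅: E⊥W given ∅ in G with E→· removed — back-door holds.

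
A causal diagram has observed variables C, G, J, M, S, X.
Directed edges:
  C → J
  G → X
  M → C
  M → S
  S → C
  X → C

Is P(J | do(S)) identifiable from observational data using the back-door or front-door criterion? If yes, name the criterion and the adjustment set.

desc(S)\{S}={C,J}; candidates ⊆ {G,M,X}.
size 0: {}; under {} S still reaches {C,J,M} ∋ J.
{M}: S⊥J given {M} in G with S→· removed — back-door holds.
P(J|do(S)) = Σ_{M} P(J|S,M)·P(M).

P(J|do(S)): backdoor, adjust for {M}.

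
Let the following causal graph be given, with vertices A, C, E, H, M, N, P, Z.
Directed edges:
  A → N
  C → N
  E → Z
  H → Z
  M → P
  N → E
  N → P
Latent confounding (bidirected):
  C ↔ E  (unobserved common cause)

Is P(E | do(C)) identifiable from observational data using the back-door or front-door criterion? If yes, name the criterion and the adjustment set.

P(E|do(C)): frontdoor, adjust for {N}.

desc(C)\{C}={E,N,P,Z}; candidates ⊆ {A,H,M}.
C↔E: latent back-door arc(s) into C.
size 0: {}; under {} C still reaches {E,Z} ∋ E.
size 1: {A}, {H}, {M}; under {A} C still reaches {E,Z} ∋ E.
size 2: {A,H}, {A,M}, {H,M}; under {A,H} C still reaches {E,Z} ∋ E.
C↔E cannot be blocked by any observed set — no back-door set.
{N}: (i) intercepts every directed C→E path; (ii) no back-door C→{N}; (iii) {C} blocks every back-door {N}→E. Front-door holds.
P(E|do(C)) = Σ_{N} P(N|C) Σ_{C'} P(E|N,C')P(C').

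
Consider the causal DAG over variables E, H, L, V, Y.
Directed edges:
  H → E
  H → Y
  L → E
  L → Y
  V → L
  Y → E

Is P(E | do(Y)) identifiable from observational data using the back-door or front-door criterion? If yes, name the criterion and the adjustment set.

P(E|do(Y)): backdoor, adjust for {H, L}.

desc(Y)\{Y}={E}; candidates ⊆ {H,L,V}.
size 0: {}; under {} Y still reaches {E,H,L,V} ∋ E.
size 1: {H}, {L}, {V}; under {H} Y still reaches {E,L,V} ∋ E.
{H,L}: Y⊥E given {H,L} in G with Y→· removed — back-door holds.
P(E|do(Y)) = Σ_{H,L} P(E|Y,H,L)·P(H,L).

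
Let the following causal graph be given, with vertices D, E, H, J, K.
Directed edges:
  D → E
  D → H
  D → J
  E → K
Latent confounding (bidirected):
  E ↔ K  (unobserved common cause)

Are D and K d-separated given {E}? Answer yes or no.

Bayes-Ball from D | {E} reaches {H,J,K}.
K ∈ reach(D|{E}) ⇒ D ⊥̸ K | {E}.

No — D and K are d-connected given {E}.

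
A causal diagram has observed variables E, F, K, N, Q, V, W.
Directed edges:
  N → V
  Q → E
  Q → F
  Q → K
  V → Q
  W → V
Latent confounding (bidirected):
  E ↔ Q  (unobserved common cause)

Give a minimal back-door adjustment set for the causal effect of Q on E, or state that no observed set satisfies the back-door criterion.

desc(Q)\{Q}={E,F,K}; candidates ⊆ {N,V,W}.
Q↔E: latent back-door arc(s) into Q.
size 0: {}; under {} Q still reaches {E,N,V,W} ∋ E.
size 1: {N}, {V}, {W}; under {N} Q still reaches {E,V,W} ∋ E.
size 2: {N,V}, {N,W}, {V,W}; under {N,V} Q still reaches {E} ∋ E.
Q↔E cannot be blocked by any observed set — no back-door set.

Q→E: no observed back-door set.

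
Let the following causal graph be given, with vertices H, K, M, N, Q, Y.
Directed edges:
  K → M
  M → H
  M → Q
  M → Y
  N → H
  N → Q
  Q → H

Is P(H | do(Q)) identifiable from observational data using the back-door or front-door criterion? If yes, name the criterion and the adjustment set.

desc(Q)\{Q}={H}; candidates ⊆ {K,M,N,Y}.
size 0: {}; under {} Q still reaches {H,K,M,N,Y} ∋ H.
size 1: {K}, {M}, {N} …(+1); under {K} Q still reaches {H,M,N,Y} ∋ H.
{M,N}: Q⊥H given {M,N} in G with Q→· removed — back-door holds.
P(H|do(Q)) = Σ_{M,N} P(H|Q,M,N)·P(M,N).

P(H|do(Q)): backdoor, adjust for {M, N}.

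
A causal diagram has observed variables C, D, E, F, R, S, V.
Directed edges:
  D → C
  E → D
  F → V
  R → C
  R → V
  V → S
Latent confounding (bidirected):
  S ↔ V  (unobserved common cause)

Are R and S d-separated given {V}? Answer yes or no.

No — R and S are d-connected given {V}.

Bayes-Ball from R | {V} reaches {C,F,S}.
S ∈ reach(R|{V}) ⇒ R ⊥̸ S | {V}.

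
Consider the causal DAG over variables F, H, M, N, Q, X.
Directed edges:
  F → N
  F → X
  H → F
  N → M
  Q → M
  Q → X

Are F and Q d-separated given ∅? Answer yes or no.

Bayes-Ball from F | ∅ reaches {H,M,N,X}.
Q ∉ reach(F|∅) ⇒ F ⊥ Q | ∅.

Yes — F ⊥ Q | ∅.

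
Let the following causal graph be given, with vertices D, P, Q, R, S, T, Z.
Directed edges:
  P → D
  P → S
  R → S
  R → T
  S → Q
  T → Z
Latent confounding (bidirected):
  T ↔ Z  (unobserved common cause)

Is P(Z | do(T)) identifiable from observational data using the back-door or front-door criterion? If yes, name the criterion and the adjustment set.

desc(T)\{T}={Z}; candidates ⊆ {D,P,Q,R,S}.
T↔Z: latent back-door arc(s) into T.
size 0: {}; under {} T still reaches {Q,R,S,Z} ∋ Z.
size 1: {D}, {P}, {Q} …(+2); under {D} T still reaches {Q,R,S,Z} ∋ Z.
size 2: {D,P}, {D,Q}, {D,R} …(+7); under {D,P} T still reaches {Q,R,S,Z} ∋ Z.
T↔Z cannot be blocked by any observed set — no back-door set.
No mediator lies on a directed T→…→Z path.
Neither criterion identifies P(Z|do(T)) in this graph.

P(Z|do(T)): not identifiable (no BD/FD set).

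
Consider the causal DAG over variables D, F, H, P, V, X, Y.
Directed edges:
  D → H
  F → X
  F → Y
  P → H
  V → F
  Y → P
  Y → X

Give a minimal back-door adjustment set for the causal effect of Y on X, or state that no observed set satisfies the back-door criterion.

desc(Y)\{Y}={H,P,X}; candidates ⊆ {D,F,V}.
size 0: {}; under {} Y still reaches {F,V,X} ∋ X.
{F}: Y⊥X given {F} in G with Y→· removed — back-door holds.

Y→X: minimal back-door set {F}.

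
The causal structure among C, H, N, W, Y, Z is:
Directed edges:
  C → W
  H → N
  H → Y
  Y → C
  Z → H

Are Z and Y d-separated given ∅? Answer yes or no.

Bayes-Ball from Z | ∅ reaches {C,H,N,W,Y}.
Y ∈ reach(Z|∅) ⇒ Z ⊥̸ Y | ∅.

No — Z and Y are d-connected given ∅.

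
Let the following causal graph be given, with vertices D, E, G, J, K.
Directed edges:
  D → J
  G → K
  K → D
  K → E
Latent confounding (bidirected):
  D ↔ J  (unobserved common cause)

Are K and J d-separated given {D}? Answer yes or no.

No — K and J are d-connected given {D}.

Bayes-Ball from K | {D} reaches {E,G,J}.
J ∈ reach(K|{D}) ⇒ K ⊥̸ J | {D}.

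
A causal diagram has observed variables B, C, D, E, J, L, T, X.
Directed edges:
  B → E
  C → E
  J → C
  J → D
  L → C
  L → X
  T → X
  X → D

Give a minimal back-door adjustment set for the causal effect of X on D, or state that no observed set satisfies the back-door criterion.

desc(X)\{X}={D}; candidates ⊆ {B,C,E,J,L,T}.
∅: X⊥D given ∅ in G with X→· removed — back-door holds.

X→D: minimal back-door set ∅.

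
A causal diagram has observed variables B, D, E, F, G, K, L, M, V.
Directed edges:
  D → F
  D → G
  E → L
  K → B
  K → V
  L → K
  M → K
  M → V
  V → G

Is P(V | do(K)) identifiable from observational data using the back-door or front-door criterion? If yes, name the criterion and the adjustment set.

desc(K)\{K}={B,G,V}; candidates ⊆ {D,E,F,L,M}.
size 0: {}; under {} K still reaches {E,G,L,M,V} ∋ V.
{M}: K⊥V given {M} in G with K→· removed — back-door holds.
P(V|do(K)) = Σ_{M} P(V|K,M)·P(M).

P(V|do(K)): backdoor, adjust for {M}.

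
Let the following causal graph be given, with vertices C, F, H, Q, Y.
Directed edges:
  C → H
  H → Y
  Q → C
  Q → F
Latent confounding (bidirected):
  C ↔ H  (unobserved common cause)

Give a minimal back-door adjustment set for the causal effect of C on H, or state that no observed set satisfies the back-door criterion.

desc(C)\{C}={H,Y}; candidates ⊆ {F,Q}.
C↔H: latent back-door arc(s) into C.
size 0: {}; under {} C still reaches {F,H,Q,Y} ∋ H.
size 1: {F}, {Q}; under {F} C still reaches {H,Q,Y} ∋ H.
size 2: {F,Q}; under {F,Q} C still reaches {H,Y} ∋ H.
C↔H cannot be blocked by any observed set — no back-door set.

C→H: no observed back-door set.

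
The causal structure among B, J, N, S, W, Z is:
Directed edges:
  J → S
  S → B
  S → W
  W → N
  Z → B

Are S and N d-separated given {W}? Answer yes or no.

Bayes-Ball from S | {W} reaches {B,J}.
N ∉ reach(S|{W}) ⇒ S ⊥ N | {W}.

Yes — S ⊥ N | {W}.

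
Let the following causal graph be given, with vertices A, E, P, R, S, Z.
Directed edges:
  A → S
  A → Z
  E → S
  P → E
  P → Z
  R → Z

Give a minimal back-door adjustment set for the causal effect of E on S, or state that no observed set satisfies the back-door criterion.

desc(E)\{E}={S}; candidates ⊆ {A,P,R,Z}.
∅: E⊥S given ∅ in G with E→· removed — back-door holds.

E→S: minimal back-door set ∅.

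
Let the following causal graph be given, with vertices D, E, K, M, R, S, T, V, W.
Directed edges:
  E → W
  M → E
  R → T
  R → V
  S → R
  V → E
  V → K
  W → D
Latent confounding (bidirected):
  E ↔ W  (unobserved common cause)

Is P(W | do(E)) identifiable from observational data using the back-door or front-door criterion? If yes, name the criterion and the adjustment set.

P(W|do(E)): not identifiable (no BD/FD set).

desc(E)\{E}={D,W}; candidates ⊆ {K,M,R,S,T,V}.
E↔W: latent back-door arc(s) into E.
size 0: {}; under {} E still reaches {D,K,M,R,S,T,V,W} ∋ W.
size 1: {K}, {M}, {R} …(+3); under {K} E still reaches {D,M,R,S,T,V,W} ∋ W.
size 2: {K,M}, {K,R}, {K,S} …(+12); under {K,M} E still reaches {D,R,S,T,V,W} ∋ W.
E↔W cannot be blocked by any observed set — no back-door set.
No mediator lies on a directed E→…→W path.
Neither criterion identifies P(W|do(E)) in this graph.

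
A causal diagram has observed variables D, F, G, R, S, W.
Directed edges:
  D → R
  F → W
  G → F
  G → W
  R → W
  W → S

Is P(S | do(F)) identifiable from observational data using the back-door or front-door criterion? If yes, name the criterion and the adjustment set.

P(S|do(F)): backdoor, adjust for {G}.

desc(F)\{F}={S,W}; candidates ⊆ {D,G,R}.
size 0: {}; under {} F still reaches {G,S,W} ∋ S.
{G}: F⊥S given {G} in G with F→· removed — back-door holds.
P(S|do(F)) = Σ_{G} P(S|F,G)·P(G).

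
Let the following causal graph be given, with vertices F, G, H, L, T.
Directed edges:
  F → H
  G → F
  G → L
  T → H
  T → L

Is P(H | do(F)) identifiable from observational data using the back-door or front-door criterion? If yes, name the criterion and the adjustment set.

desc(F)\{F}={H}; candidates ⊆ {G,L,T}.
∅: F⊥H given ∅ in G with F→· removed — back-door holds.
P(H|do(F)) = P(H|F) — no adjustment needed.

P(H|do(F)): backdoor, adjust for ∅.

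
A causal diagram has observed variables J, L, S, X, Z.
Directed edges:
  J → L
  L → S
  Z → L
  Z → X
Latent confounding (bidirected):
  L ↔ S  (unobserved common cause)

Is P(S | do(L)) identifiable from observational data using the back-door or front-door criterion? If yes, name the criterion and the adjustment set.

desc(L)\{L}={S}; candidates ⊆ {J,X,Z}.
L↔S: latent back-door arc(s) into L.
size 0: {}; under {} L still reaches {J,S,X,Z} ∋ S.
size 1: {J}, {X}, {Z}; under {J} L still reaches {S,X,Z} ∋ S.
size 2: {J,X}, {J,Z}, {X,Z}; under {J,X} L still reaches {S,Z} ∋ S.
L↔S cannot be blocked by any observed set — no back-door set.
No mediator lies on a directed L→…→S path.
Neither criterion identifies P(S|do(L)) in this graph.

P(S|do(L)): not identifiable (no BD/FD set).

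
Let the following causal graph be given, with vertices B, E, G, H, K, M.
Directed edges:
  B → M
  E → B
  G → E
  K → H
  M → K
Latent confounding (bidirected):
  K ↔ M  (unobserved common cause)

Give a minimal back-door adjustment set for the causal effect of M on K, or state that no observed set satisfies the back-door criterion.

M→K: no observed back-door set.

desc(M)\{M}={H,K}; candidates ⊆ {B,E,G}.
M↔K: latent back-door arc(s) into M.
size 0: {}; under {} M still reaches {B,E,G,H,K} ∋ K.
size 1: {B}, {E}, {G}; under {B} M still reaches {H,K} ∋ K.
size 2: {B,E}, {B,G}, {E,G}; under {B,E} M still reaches {H,K} ∋ K.
M↔K cannot be blocked by any observed set — no back-door set.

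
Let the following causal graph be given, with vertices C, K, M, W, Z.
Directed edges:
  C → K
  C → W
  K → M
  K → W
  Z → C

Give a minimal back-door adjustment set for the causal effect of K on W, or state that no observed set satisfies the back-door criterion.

desc(K)\{K}={M,W}; candidates ⊆ {C,Z}.
size 0: {}; under {} K still reaches {C,W,Z} ∋ W.
{C}: K⊥W given {C} in G with K→· removed — back-door holds.

K→W: minimal back-door set {C}.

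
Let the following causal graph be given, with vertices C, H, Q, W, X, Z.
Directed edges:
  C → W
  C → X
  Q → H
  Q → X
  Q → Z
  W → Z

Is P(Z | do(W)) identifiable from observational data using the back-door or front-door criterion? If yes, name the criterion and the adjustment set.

desc(W)\{W}={Z}; candidates ⊆ {C,H,Q,X}.
∅: W⊥Z given ∅ in G with W→· removed — back-door holds.
P(Z|do(W)) = P(Z|W) — no adjustment needed.

P(Z|do(W)): backdoor, adjust for ∅.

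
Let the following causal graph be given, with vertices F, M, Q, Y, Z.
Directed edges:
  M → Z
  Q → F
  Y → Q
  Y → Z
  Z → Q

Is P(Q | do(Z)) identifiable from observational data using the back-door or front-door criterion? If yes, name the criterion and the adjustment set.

P(Q|do(Z)): backdoor, adjust for {Y}.

desc(Z)\{Z}={F,Q}; candidates ⊆ {M,Y}.
size 0: {}; under {} Z still reaches {F,M,Q,Y} ∋ Q.
{Y}: Z⊥Q given {Y} in G with Z→· removed — back-door holds.
P(Q|do(Z)) = Σ_{Y} P(Q|Z,Y)·P(Y).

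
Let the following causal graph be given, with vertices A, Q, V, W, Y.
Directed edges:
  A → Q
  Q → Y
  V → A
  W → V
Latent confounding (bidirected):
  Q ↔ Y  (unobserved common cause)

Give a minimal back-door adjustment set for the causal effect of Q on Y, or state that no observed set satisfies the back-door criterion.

desc(Q)\{Q}={Y}; candidates ⊆ {A,V,W}.
Q↔Y: latent back-door arc(s) into Q.
size 0: {}; under {} Q still reaches {A,V,W,Y} ∋ Y.
size 1: {A}, {V}, {W}; under {A} Q still reaches {Y} ∋ Y.
size 2: {A,V}, {A,W}, {V,W}; under {A,V} Q still reaches {Y} ∋ Y.
Q↔Y cannot be blocked by any observed set — no back-door set.

Q→Y: no observed back-door set.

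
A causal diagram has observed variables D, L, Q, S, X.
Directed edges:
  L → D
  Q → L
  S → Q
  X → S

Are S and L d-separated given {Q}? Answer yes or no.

Yes — S ⊥ L | {Q}.

Bayes-Ball from S | {Q} reaches {X}.
L ∉ reach(S|{Q}) ⇒ S ⊥ L | {Q}.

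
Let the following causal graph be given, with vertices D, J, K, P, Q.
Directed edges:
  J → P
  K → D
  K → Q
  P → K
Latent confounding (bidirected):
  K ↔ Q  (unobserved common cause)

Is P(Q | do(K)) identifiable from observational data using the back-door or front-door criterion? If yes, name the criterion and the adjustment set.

desc(K)\{K}={D,Q}; candidates ⊆ {J,P}.
K↔Q: latent back-door arc(s) into K.
size 0: {}; under {} K still reaches {J,P,Q} ∋ Q.
size 1: {J}, {P}; under {J} K still reaches {P,Q} ∋ Q.
size 2: {J,P}; under {J,P} K still reaches {Q} ∋ Q.
K↔Q cannot be blocked by any observed set — no back-door set.
No mediator lies on a directed K→…→Q path.
Neither criterion identifies P(Q|do(K)) in this graph.

P(Q|do(K)): not identifiable (no BD/FD set).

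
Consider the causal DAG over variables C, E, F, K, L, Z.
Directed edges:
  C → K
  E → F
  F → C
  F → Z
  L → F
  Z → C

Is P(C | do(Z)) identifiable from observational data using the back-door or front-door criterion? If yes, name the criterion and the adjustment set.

P(C|do(Z)): backdoor, adjust for {F}.

desc(Z)\{Z}={C,K}; candidates ⊆ {E,F,L}.
size 0: {}; under {} Z still reaches {C,E,F,K,L} ∋ C.
{F}: Z⊥C given {F} in G with Z→· removed — back-door holds.
P(C|do(Z)) = Σ_{F} P(C|Z,F)·P(F).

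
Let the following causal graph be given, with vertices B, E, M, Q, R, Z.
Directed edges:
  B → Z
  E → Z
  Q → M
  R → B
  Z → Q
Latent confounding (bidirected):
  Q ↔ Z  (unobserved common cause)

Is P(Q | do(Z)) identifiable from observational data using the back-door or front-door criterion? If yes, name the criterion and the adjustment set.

desc(Z)\{Z}={M,Q}; candidates ⊆ {B,E,R}.
Z↔Q: latent back-door arc(s) into Z.
size 0: {}; under {} Z still reaches {B,E,M,Q,R} ∋ Q.
size 1: {B}, {E}, {R}; under {B} Z still reaches {E,M,Q} ∋ Q.
size 2: {B,E}, {B,R}, {E,R}; under {B,E} Z still reaches {M,Q} ∋ Q.
Z↔Q cannot be blocked by any observed set — no back-door set.
No mediator lies on a directed Z→…→Q path.
Neither criterion identifies P(Q|do(Z)) in this graph.

P(Q|do(Z)): not identifiable (no BD/FD set).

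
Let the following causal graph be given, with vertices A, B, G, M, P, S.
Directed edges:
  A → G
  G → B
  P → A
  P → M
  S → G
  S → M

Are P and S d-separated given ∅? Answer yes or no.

Bayes-Ball from P | ∅ reaches {A,B,G,M}.
S ∉ reach(P|∅) ⇒ P ⊥ S | ∅.

Yes — P ⊥ S | ∅.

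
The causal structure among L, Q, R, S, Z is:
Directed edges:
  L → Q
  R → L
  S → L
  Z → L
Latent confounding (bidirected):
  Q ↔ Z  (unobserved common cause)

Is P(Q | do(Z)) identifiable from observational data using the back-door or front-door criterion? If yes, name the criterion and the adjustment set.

desc(Z)\{Z}={L,Q}; candidates ⊆ {R,S}.
Z↔Q: latent back-door arc(s) into Z.
size 0: {}; under {} Z still reaches {Q} ∋ Q.
size 1: {R}, {S}; under {R} Z still reaches {Q} ∋ Q.
size 2: {R,S}; under {R,S} Z still reaches {Q} ∋ Q.
Z↔Q cannot be blocked by any observed set — no back-door set.
{L}: (i) intercepts every directed Z→Q path; (ii) no back-door Z→{L}; (iii) {Z} blocks every back-door {L}→Q. Front-door holds.
P(Q|do(Z)) = Σ_{L} P(L|Z) Σ_{Z'} P(Q|L,Z')P(Z').

P(Q|do(Z)): frontdoor, adjust for {L}.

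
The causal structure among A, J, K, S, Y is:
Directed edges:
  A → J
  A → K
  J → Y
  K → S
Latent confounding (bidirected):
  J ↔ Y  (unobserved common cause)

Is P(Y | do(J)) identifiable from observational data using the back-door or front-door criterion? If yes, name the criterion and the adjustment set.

P(Y|do(J)): not identifiable (no BD/FD set).

desc(J)\{J}={Y}; candidates ⊆ {A,K,S}.
J↔Y: latent back-door arc(s) into J.
size 0: {}; under {} J still reaches {A,K,S,Y} ∋ Y.
size 1: {A}, {K}, {S}; under {A} J still reaches {Y} ∋ Y.
size 2: {A,K}, {A,S}, {K,S}; under {A,K} J still reaches {Y} ∋ Y.
J↔Y cannot be blocked by any observed set — no back-door set.
No mediator lies on a directed J→…→Y path.
Neither criterion identifies P(Y|do(J)) in this graph.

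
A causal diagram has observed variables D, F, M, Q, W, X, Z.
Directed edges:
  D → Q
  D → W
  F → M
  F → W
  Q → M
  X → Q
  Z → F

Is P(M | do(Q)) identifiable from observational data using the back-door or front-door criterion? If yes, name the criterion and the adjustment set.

desc(Q)\{Q}={M}; candidates ⊆ {D,F,W,X,Z}.
∅: Q⊥M given ∅ in G with Q→· removed — back-door holds.
P(M|do(Q)) = P(M|Q) — no adjustment needed.

P(M|do(Q)): backdoor, adjust for ∅.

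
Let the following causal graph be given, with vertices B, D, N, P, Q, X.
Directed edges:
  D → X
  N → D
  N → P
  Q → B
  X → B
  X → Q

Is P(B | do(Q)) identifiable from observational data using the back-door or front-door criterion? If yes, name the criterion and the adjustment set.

P(B|do(Q)): backdoor, adjust for {X}.

desc(Q)\{Q}={B}; candidates ⊆ {D,N,P,X}.
size 0: {}; under {} Q still reaches {B,D,N,P,X} ∋ B.
{X}: Q⊥B given {X} in G with Q→· removed — back-door holds.
P(B|do(Q)) = Σ_{X} P(B|Q,X)·P(X).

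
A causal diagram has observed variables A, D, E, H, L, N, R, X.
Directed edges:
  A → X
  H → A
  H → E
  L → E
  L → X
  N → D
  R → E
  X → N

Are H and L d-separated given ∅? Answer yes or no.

Yes — H ⊥ L | ∅.

Bayes-Ball from H | ∅ reaches {A,D,E,N,X}.
L ∉ reach(H|∅) ⇒ H ⊥ L | ∅.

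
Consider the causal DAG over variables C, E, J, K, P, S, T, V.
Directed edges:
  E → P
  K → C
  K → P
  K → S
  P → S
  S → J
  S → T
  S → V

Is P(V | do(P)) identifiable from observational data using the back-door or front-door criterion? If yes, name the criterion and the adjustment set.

desc(P)\{P}={J,S,T,V}; candidates ⊆ {C,E,K}.
size 0: {}; under {} P still reaches {C,E,J,K,S,T,V} ∋ V.
{K}: P⊥V given {K} in G with P→· removed — back-door holds.
P(V|do(P)) = Σ_{K} P(V|P,K)·P(K).

P(V|do(P)): backdoor, adjust for {K}.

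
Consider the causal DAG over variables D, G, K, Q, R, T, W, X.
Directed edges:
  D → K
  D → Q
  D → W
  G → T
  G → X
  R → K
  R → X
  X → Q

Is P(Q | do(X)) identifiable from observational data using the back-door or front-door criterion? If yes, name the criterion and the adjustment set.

desc(X)\{X}={Q}; candidates ⊆ {D,G,K,R,T,W}.
∅: X⊥Q given ∅ in G with X→· removed — back-door holds.
P(Q|do(X)) = P(Q|X) — no adjustment needed.

P(Q|do(X)): backdoor, adjust for ∅.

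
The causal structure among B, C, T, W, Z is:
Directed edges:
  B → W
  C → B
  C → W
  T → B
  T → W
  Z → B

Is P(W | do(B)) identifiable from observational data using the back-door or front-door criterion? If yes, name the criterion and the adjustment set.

P(W|do(B)): backdoor, adjust for {C, T}.

desc(B)\{B}={W}; candidates ⊆ {C,T,Z}.
size 0: {}; under {} B still reaches {C,T,W,Z} ∋ W.
size 1: {C}, {T}, {Z}; under {C} B still reaches {T,W,Z} ∋ W.
{C,T}: B⊥W given {C,T} in G with B→· removed — back-door holds.
P(W|do(B)) = Σ_{C,T} P(W|B,C,T)·P(C,T).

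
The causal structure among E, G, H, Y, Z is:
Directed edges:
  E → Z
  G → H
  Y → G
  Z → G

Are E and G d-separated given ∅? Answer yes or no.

No — E and G are d-connected given ∅.

Bayes-Ball from E | ∅ reaches {G,H,Z}.
G ∈ reach(E|∅) ⇒ E ⊥̸ G | ∅.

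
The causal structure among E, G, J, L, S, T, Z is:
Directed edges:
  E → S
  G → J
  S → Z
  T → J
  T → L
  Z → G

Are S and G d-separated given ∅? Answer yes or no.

No — S and G are d-connected given ∅.

Bayes-Ball from S | ∅ reaches {E,G,J,Z}.
G ∈ reach(S|∅) ⇒ S ⊥̸ G | ∅.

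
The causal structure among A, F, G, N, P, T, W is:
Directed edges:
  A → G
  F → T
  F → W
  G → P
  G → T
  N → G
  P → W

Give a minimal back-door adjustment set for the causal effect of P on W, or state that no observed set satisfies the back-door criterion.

P→W: minimal back-door set ∅.

desc(P)\{P}={W}; candidates ⊆ {A,F,G,N,T}.
∅: P⊥W given ∅ in G with P→· removed — back-door holds.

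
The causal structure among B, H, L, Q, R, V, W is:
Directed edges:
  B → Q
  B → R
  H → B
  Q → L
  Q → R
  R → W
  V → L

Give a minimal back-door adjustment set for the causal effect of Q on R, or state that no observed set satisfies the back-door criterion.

desc(Q)\{Q}={L,R,W}; candidates ⊆ {B,H,V}.
size 0: {}; under {} Q still reaches {B,H,R,W} ∋ R.
{B}: Q⊥R given {B} in G with Q→· removed — back-door holds.

Q→R: minimal back-door set {B}.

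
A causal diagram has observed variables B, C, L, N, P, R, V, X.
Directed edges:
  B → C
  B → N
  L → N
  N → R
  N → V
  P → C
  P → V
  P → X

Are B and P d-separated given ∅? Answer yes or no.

Bayes-Ball from B | ∅ reaches {C,N,R,V}.
P ∉ reach(B|∅) ⇒ B ⊥ P | ∅.

Yes — B ⊥ P | ∅.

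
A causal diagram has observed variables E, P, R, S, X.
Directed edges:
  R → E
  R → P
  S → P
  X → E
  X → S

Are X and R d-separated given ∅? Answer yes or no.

Bayes-Ball from X | ∅ reaches {E,P,S}.
R ∉ reach(X|∅) ⇒ X ⊥ R | ∅.

Yes — X ⊥ R | ∅.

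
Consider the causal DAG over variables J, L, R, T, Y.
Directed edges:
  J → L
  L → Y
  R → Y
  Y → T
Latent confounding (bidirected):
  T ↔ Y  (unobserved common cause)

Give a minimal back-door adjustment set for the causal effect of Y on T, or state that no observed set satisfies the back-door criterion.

desc(Y)\{Y}={T}; candidates ⊆ {J,L,R}.
Y↔T: latent back-door arc(s) into Y.
size 0: {}; under {} Y still reaches {J,L,R,T} ∋ T.
size 1: {J}, {L}, {R}; under {J} Y still reaches {L,R,T} ∋ T.
size 2: {J,L}, {J,R}, {L,R}; under {J,L} Y still reaches {R,T} ∋ T.
Y↔T cannot be blocked by any observed set — no back-door set.

Y→T: no observed back-door set.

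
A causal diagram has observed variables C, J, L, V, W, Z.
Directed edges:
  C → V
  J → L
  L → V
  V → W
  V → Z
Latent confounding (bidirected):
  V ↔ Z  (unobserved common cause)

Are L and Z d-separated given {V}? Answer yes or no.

No — L and Z are d-connected given {V}.

Bayes-Ball from L | {V} reaches {C,J,Z}.
Z ∈ reach(L|{V}) ⇒ L ⊥̸ Z | {V}.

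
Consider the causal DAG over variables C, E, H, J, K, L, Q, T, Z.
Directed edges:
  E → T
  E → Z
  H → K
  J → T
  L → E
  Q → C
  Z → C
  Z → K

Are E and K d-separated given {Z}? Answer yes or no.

Bayes-Ball from E | {Z} reaches {L,T}.
K ∉ reach(E|{Z}) ⇒ E ⊥ K | {Z}.

Yes — E ⊥ K | {Z}.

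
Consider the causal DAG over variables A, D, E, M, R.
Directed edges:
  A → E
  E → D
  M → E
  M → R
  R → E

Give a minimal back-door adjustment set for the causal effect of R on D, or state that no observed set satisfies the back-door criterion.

desc(R)\{R}={D,E}; candidates ⊆ {A,M}.
size 0: {}; under {} R still reaches {D,E,M} ∋ D.
{M}: R⊥D given {M} in G with R→· removed — back-door holds.

R→D: minimal back-door set {M}.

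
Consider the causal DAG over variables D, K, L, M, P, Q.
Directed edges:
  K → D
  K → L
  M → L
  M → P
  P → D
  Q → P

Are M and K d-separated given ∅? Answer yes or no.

Yes — M ⊥ K | ∅.

Bayes-Ball from M | ∅ reaches {D,L,P}.
K ∉ reach(M|∅) ⇒ M ⊥ K | ∅.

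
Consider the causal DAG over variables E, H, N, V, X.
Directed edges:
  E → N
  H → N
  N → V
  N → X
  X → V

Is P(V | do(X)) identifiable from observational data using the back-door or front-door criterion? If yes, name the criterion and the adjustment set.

desc(X)\{X}={V}; candidates ⊆ {E,H,N}.
size 0: {}; under {} X still reaches {E,H,N,V} ∋ V.
{N}: X⊥V given {N} in G with X→· removed — back-door holds.
P(V|do(X)) = Σ_{N} P(V|X,N)·P(N).

P(V|do(X)): backdoor, adjust for {N}.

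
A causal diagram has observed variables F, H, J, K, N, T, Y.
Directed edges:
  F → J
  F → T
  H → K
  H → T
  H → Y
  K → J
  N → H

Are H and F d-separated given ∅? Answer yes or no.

Bayes-Ball from H | ∅ reaches {J,K,N,T,Y}.
F ∉ reach(H|∅) ⇒ H ⊥ F | ∅.

Yes — H ⊥ F | ∅.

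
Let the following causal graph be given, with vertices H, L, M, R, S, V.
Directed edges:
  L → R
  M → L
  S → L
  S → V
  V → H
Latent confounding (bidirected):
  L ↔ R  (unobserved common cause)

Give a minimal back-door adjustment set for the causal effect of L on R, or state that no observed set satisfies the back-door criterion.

desc(L)\{L}={R}; candidates ⊆ {H,M,S,V}.
L↔R: latent back-door arc(s) into L.
size 0: {}; under {} L still reaches {H,M,R,S,V} ∋ R.
size 1: {H}, {M}, {S} …(+1); under {H} L still reaches {M,R,S,V} ∋ R.
size 2: {H,M}, {H,S}, {H,V} …(+3); under {H,M} L still reaches {R,S,V} ∋ R.
L↔R cannot be blocked by any observed set — no back-door set.

L→R: no observed back-door set.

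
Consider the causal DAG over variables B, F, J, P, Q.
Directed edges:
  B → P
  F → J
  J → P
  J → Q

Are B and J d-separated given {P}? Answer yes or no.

No — B and J are d-connected given {P}.

Bayes-Ball from B | {P} reaches {F,J,Q}.
J ∈ reach(B|{P}) ⇒ B ⊥̸ J | {P}.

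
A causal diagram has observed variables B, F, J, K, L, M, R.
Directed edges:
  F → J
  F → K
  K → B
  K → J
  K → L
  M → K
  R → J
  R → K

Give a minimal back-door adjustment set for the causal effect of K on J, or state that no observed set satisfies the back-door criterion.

desc(K)\{K}={B,J,L}; candidates ⊆ {F,M,R}.
size 0: {}; under {} K still reaches {F,J,M,R} ∋ J.
size 1: {F}, {M}, {R}; under {F} K still reaches {J,M,R} ∋ J.
{F,R}: K⊥J given {F,R} in G with K→· removed — back-door holds.

K→J: minimal back-door set {F, R}.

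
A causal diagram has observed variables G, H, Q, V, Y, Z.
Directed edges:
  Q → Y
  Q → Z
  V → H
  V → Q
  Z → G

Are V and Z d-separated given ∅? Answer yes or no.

No — V and Z are d-connected given ∅.

Bayes-Ball from V | ∅ reaches {G,H,Q,Y,Z}.
Z ∈ reach(V|∅) ⇒ V ⊥̸ Z | ∅.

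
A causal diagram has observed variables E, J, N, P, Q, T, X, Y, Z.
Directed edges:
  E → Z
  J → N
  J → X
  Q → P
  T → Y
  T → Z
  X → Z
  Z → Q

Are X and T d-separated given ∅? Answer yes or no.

Bayes-Ball from X | ∅ reaches {J,N,P,Q,Z}.
T ∉ reach(X|∅) ⇒ X ⊥ T | ∅.

Yes — X ⊥ T | ∅.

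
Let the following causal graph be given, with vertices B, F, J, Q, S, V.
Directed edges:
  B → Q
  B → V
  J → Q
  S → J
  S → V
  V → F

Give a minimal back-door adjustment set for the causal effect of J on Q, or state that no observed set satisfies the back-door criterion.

J→Q: minimal back-door set ∅.

desc(J)\{J}={Q}; candidates ⊆ {B,F,S,V}.
∅: J⊥Q given ∅ in G with J→· removed — back-door holds.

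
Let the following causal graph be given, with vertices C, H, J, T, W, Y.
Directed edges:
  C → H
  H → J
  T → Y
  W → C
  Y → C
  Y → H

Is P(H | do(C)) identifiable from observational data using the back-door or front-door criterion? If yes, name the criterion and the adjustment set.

desc(C)\{C}={H,J}; candidates ⊆ {T,W,Y}.
size 0: {}; under {} C still reaches {H,J,T,W,Y} ∋ H.
{Y}: C⊥H given {Y} in G with C→· removed — back-door holds.
P(H|do(C)) = Σ_{Y} P(H|C,Y)·P(Y).

P(H|do(C)): backdoor, adjust for {Y}.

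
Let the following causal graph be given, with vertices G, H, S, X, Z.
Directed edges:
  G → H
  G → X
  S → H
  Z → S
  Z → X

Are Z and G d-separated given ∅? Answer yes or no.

Yes — Z ⊥ G | ∅.

Bayes-Ball from Z | ∅ reaches {H,S,X}.
G ∉ reach(Z|∅) ⇒ Z ⊥ G | ∅.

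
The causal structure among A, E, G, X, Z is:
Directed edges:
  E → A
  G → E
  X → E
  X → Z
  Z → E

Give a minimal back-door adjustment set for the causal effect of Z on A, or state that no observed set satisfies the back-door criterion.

Z→A: minimal back-door set {X}.

desc(Z)\{Z}={A,E}; candidates ⊆ {G,X}.
size 0: {}; under {} Z still reaches {A,E,X} ∋ A.
{X}: Z⊥A given {X} in G with Z→· removed — back-door holds.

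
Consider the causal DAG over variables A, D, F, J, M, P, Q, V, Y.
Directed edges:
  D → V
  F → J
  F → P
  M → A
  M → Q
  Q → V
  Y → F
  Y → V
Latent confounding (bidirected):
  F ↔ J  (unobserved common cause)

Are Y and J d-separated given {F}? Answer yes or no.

No — Y and J are d-connected given {F}.

Bayes-Ball from Y | {F} reaches {J,V}.
J ∈ reach(Y|{F}) ⇒ Y ⊥̸ J | {F}.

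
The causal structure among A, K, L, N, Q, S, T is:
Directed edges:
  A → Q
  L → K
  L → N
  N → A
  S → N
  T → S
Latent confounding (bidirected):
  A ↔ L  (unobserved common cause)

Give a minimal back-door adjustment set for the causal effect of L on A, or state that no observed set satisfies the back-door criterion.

desc(L)\{L}={A,K,N,Q}; candidates ⊆ {S,T}.
L↔A: latent back-door arc(s) into L.
size 0: {}; under {} L still reaches {A,Q} ∋ A.
size 1: {S}, {T}; under {S} L still reaches {A,Q} ∋ A.
size 2: {S,T}; under {S,T} L still reaches {A,Q} ∋ A.
L↔A cannot be blocked by any observed set — no back-door set.

L→A: no observed back-door set.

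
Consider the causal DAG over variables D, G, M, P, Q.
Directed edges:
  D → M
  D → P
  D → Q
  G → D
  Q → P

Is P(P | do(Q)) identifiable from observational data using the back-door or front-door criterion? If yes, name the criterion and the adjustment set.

P(P|do(Q)): backdoor, adjust for {D}.

desc(Q)\{Q}={P}; candidates ⊆ {D,G,M}.
size 0: {}; under {} Q still reaches {D,G,M,P} ∋ P.
{D}: Q⊥P given {D} in G with Q→· removed — back-door holds.
P(P|do(Q)) = Σ_{D} P(P|Q,D)·P(D).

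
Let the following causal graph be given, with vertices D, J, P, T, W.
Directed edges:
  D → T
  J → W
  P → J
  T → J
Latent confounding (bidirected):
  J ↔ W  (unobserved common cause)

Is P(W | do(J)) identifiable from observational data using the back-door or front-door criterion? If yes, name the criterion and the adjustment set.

P(W|do(J)): not identifiable (no BD/FD set).

desc(J)\{J}={W}; candidates ⊆ {D,P,T}.
J↔W: latent back-door arc(s) into J.
size 0: {}; under {} J still reaches {D,P,T,W} ∋ W.
size 1: {D}, {P}, {T}; under {D} J still reaches {P,T,W} ∋ W.
size 2: {D,P}, {D,T}, {P,T}; under {D,P} J still reaches {T,W} ∋ W.
J↔W cannot be blocked by any observed set — no back-door set.
No mediator lies on a directed J→…→W path.
Neither criterion identifies P(W|do(J)) in this graph.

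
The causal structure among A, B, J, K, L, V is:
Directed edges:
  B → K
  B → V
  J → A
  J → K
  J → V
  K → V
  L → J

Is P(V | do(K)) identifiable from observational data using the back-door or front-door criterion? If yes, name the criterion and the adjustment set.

P(V|do(K)): backdoor, adjust for {B, J}.

desc(K)\{K}={V}; candidates ⊆ {A,B,J,L}.
size 0: {}; under {} K still reaches {A,B,J,L,V} ∋ V.
size 1: {A}, {B}, {J} …(+1); under {A} K still reaches {B,J,L,V} ∋ V.
{B,J}: K⊥V given {B,J} in G with K→· removed — back-door holds.
P(V|do(K)) = Σ_{B,J} P(V|K,B,J)·P(B,J).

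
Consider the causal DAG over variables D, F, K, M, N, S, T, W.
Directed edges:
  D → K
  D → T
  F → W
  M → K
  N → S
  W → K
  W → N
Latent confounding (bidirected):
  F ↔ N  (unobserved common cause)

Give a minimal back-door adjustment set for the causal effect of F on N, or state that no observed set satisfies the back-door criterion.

desc(F)\{F}={K,N,S,W}; candidates ⊆ {D,M,T}.
F↔N: latent back-door arc(s) into F.
size 0: {}; under {} F still reaches {N,S} ∋ N.
size 1: {D}, {M}, {T}; under {D} F still reaches {N,S} ∋ N.
size 2: {D,M}, {D,T}, {M,T}; under {D,M} F still reaches {N,S} ∋ N.
F↔N cannot be blocked by any observed set — no back-door set.

F→N: no observed back-door set.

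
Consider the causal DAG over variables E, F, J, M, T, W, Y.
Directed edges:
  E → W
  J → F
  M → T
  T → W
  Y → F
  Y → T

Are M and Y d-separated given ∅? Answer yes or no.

Yes — M ⊥ Y | ∅.

Bayes-Ball from M | ∅ reaches {T,W}.
Y ∉ reach(M|∅) ⇒ M ⊥ Y | ∅.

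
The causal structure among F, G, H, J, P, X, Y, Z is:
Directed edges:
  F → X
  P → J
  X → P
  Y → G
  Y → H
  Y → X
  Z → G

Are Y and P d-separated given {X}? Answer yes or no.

Bayes-Ball from Y | {X} reaches {F,G,H}.
P ∉ reach(Y|{X}) ⇒ Y ⊥ P | {X}.

Yes — Y ⊥ P | {X}.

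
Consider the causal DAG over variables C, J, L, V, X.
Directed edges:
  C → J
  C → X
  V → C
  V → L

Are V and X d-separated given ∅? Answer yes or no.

No — V and X are d-connected given ∅.

Bayes-Ball from V | ∅ reaches {C,J,L,X}.
X ∈ reach(V|∅) ⇒ V ⊥̸ X | ∅.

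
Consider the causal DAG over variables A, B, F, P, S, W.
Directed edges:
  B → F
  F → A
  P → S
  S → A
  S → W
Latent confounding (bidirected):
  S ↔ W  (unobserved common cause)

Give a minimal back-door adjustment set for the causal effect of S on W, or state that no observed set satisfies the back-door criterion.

S→W: no observed back-door set.

desc(S)\{S}={A,W}; candidates ⊆ {B,F,P}.
S↔W: latent back-door arc(s) into S.
size 0: {}; under {} S still reaches {P,W} ∋ W.
size 1: {B}, {F}, {P}; under {B} S still reaches {P,W} ∋ W.
size 2: {B,F}, {B,P}, {F,P}; under {B,F} S still reaches {P,W} ∋ W.
S↔W cannot be blocked by any observed set — no back-door set.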